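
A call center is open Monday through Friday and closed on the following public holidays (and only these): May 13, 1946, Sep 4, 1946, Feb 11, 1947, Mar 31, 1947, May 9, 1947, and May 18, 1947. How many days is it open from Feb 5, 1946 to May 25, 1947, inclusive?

Feb 5, 1946 is a Tuesday.
That's 475 days from start to end, counting both.
475 = 7 × 67 + 6, so there are 67 full weeks plus 6 extra days.
Each full week contributes 5 weekdays (Mon–Fri): 67 × 5 = 335.
The 6 extra days are Tuesday, Wednesday, Thursday, Friday, Saturday, Sunday — 4 of them qualify.
Total: 335 + 4 = 339.
Holidays: May 13, 1946 (Mon); Sep 4, 1946 (Wed); Feb 11, 1947 (Tue); Mar 31, 1947 (Mon); May 9, 1947 (Fri); May 18, 1947 (Sun).
5 of the 6 holidays fall on weekdays; the rest are weekends and were already excluded.
Business days: 339 − 5 = 334.

334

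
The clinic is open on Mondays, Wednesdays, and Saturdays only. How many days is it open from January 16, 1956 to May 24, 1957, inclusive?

January 16, 1956 is a Monday.
From January 16, 1956 to May 24, 1957 is 495 days inclusive.
495 = 7 × 70 + 5, so there are 70 full weeks plus 5 extra days.
Each full week contributes 3 days from the set (Mon, Wed, Sat): 70 × 3 = 210.
The 5 extra days are Mon, Tue, Wed, Thu, Fri — 2 of them qualify.
Total: 210 + 2 = 212.

212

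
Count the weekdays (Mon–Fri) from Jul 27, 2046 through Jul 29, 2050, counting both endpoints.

Jul 27, 2046 is a Friday.
The range spans 1464 days (inclusive of both endpoints).
1464 = 7 × 209 + 1, so there are 209 full weeks plus 1 extra day.
Each full week contributes 5 weekdays (Mon–Fri): 209 × 5 = 1045.
The 1 extra day is Friday — 1 of them qualifies.
Total: 1045 + 1 = 1046.

1046 weekdays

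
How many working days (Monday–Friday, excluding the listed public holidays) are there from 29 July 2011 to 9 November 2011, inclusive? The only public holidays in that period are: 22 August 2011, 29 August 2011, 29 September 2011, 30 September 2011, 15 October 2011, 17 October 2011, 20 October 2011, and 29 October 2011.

29 July 2011 is a Friday.
That's 104 days from start to end, counting both.
104 = 7 × 14 + 6, so there are 14 full weeks plus 6 extra days.
Each full week contributes 5 weekdays (Mon–Fri): 14 × 5 = 70.
The 6 extra days are Fri, Sat, Sun, Mon, Tue, Wed — 4 of them qualify.
Total: 70 + 4 = 74.
Holidays: 22 August 2011 (Mon); 29 August 2011 (Mon); 29 September 2011 (Thu); 30 September 2011 (Fri); 15 October 2011 (Sat); 17 October 2011 (Mon); 20 October 2011 (Thu); 29 October 2011 (Sat).
6 of the 8 holidays fall on weekdays; the rest are weekends and were already excluded.
Business days: 74 − 6 = 68.

68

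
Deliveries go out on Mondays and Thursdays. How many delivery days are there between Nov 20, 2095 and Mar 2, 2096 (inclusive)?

30

Nov 20, 2095 is a Sunday.
The range spans 104 days (inclusive of both endpoints).
104 = 7 × 14 + 6, so there are 14 full weeks plus 6 extra days.
Each full week contributes 2 days from the set (Mon, Thu): 14 × 2 = 28.
The 6 extra days are Sunday, Monday, Tuesday, Wednesday, Thursday, Friday — 2 of them qualify.
Total: 28 + 2 = 30.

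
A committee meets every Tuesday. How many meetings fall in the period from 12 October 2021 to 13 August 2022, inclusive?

44

12 October 2021 is a Tuesday.
The range spans 306 days (inclusive of both endpoints).
306 = 7 × 43 + 5, so there are 43 full weeks plus 5 extra days.
Each full week contributes one Tuesday: 43 so far.
The 5 extra days are Tuesday, Wednesday, Thursday, Friday, Saturday — 1 of them qualifies.
Total: 43 + 1 = 44.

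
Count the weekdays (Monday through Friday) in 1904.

261

1904-01-01 is a Friday.
That's 366 days from start to end, counting both.
366 = 7 × 52 + 2, so there are 52 full weeks plus 2 extra days.
Each full week contributes 5 weekdays (Mon–Fri): 52 × 5 = 260.
The 2 extra days are Friday, Saturday — 1 of them qualifies.
Total: 260 + 1 = 261.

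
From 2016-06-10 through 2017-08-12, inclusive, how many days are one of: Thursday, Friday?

2016-06-10 is a Friday.
From 2016-06-10 to 2017-08-12 is 429 days inclusive.
429 = 7 × 61 + 2, so there are 61 full weeks plus 2 extra days.
Each full week contributes 2 days from the set (Thu, Fri): 61 × 2 = 122.
The 2 extra days are Fri, Sat — 1 of them qualifies.
Total: 122 + 1 = 123.

123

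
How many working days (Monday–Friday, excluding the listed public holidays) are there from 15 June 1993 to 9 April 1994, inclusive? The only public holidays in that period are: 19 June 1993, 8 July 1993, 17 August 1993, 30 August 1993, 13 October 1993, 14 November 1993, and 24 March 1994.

209 working days

15 June 1993 is a Tuesday.
The range spans 299 days (inclusive of both endpoints).
299 = 7 × 42 + 5, so there are 42 full weeks plus 5 extra days.
Each full week contributes 5 weekdays (Mon–Fri): 42 × 5 = 210.
The 5 extra days are Tue, Wed, Thu, Fri, Sat — 4 of them qualify.
Total: 210 + 4 = 214.
Holidays: 19 June 1993 (Sat); 8 July 1993 (Thu); 17 August 1993 (Tue); 30 August 1993 (Mon); 13 October 1993 (Wed); 14 November 1993 (Sun); 24 March 1994 (Thu).
5 of the 7 holidays fall on weekdays; the rest are weekends and were already excluded.
Business days: 214 − 5 = 209.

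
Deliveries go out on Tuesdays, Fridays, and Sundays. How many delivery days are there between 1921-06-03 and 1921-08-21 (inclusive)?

1921-06-03 is a Friday.
From 1921-06-03 to 1921-08-21 is 80 days inclusive.
80 = 7 × 11 + 3, so there are 11 full weeks plus 3 extra days.
Each full week contributes 3 days from the set (Tue, Fri, Sun): 11 × 3 = 33.
The 3 extra days are Fri, Sat, Sun — 2 of them qualify.
Total: 33 + 2 = 35.

35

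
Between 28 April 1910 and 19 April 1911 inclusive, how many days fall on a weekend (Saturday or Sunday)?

28 April 1910 is a Thursday.
From 28 April 1910 to 19 April 1911 is 357 days inclusive.
357 = 7 × 51, so the span is exactly 51 full weeks.
Each full week contributes 2 weekend days (Sat, Sun): 51 × 2 = 102.
Total: 102.

102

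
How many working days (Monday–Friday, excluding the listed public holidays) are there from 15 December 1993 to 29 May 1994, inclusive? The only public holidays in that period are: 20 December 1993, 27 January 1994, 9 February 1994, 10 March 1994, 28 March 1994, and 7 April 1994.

15 December 1993 is a Wednesday.
That's 166 days from start to end, counting both.
166 = 7 × 23 + 5, so there are 23 full weeks plus 5 extra days.
Each full week contributes 5 weekdays (Mon–Fri): 23 × 5 = 115.
The 5 extra days are Wednesday, Thursday, Friday, Saturday, Sunday — 3 of them qualify.
Total: 115 + 3 = 118.
Holidays: 20 December 1993 (Mon); 27 January 1994 (Thu); 9 February 1994 (Wed); 10 March 1994 (Thu); 28 March 1994 (Mon); 7 April 1994 (Thu).
All 6 holidays fall on weekdays, so subtract 6.
Business days: 118 − 6 = 112.

112 working days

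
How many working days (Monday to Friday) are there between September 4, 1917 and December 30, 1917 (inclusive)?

84

September 4, 1917 is a Tuesday.
From September 4, 1917 to December 30, 1917 is 118 days inclusive.
118 = 7 × 16 + 6, so there are 16 full weeks plus 6 extra days.
Each full week contributes 5 weekdays (Mon–Fri): 16 × 5 = 80.
The 6 extra days are Tuesday, Wednesday, Thursday, Friday, Saturday, Sunday — 4 of them qualify.
Total: 80 + 4 = 84.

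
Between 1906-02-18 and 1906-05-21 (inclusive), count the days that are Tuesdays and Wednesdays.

1906-02-18 is a Sunday.
The range spans 93 days (inclusive of both endpoints).
93 = 7 × 13 + 2, so there are 13 full weeks plus 2 extra days.
Each full week contributes 2 days from the set (Tue, Wed): 13 × 2 = 26.
The 2 extra days are Sun, Mon — none qualify.
Total: 26 + 0 = 26.

26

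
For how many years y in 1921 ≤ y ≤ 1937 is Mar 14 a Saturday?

3

Day of week of March 14 in each year:
1921: Mon, 1922: Tue, 1923: Wed, 1924: Fri, 1925: Sat ✓, 1926: Sun, 1927: Mon, 1928: Wed, 1929: Thu, 1930: Fri, 1931: Sat ✓, 1932: Mon, 1933: Tue, 1934: Wed, 1935: Thu, 1936: Sat ✓, 1937: Sun
Saturdays: 1925, 1931, 1936.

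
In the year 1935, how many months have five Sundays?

A month has five Sundays exactly when Sunday falls within its first (length − 28) days.
Jan: 31 days, starts Tue → 5 of Tue, Wed, Thu
Feb: 28 days, starts Fri → 5 of (none)
Mar: 31 days, starts Fri → 5 of Fri, Sat, Sun ✓
Apr: 30 days, starts Mon → 5 of Mon, Tue
May: 31 days, starts Wed → 5 of Wed, Thu, Fri
Jun: 30 days, starts Sat → 5 of Sat, Sun ✓
Jul: 31 days, starts Mon → 5 of Mon, Tue, Wed
Aug: 31 days, starts Thu → 5 of Thu, Fri, Sat
Sep: 30 days, starts Sun → 5 of Sun, Mon ✓
Oct: 31 days, starts Tue → 5 of Tue, Wed, Thu
Nov: 30 days, starts Fri → 5 of Fri, Sat
Dec: 31 days, starts Sun → 5 of Sun, Mon, Tue ✓
Months with five Sundays: Mar, Jun, Sep, Dec.

4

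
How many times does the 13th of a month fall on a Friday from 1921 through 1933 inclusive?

23

Friday-the-13ths by year:
1921: May
1922: Jan, Oct
1923: Apr, Jul
1924: Jun
1925: Feb, Mar, Nov
1926: Aug
1927: May
1928: Jan, Apr, Jul
1929: Sep, Dec
1930: Jun
1931: Feb, Mar, Nov
1932: May
1933: Jan, Oct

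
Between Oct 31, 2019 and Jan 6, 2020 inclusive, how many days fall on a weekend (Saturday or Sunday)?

20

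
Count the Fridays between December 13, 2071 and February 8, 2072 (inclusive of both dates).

8

December 13, 2071 is a Sunday.
That's 58 days from start to end, counting both.
58 = 7 × 8 + 2, so there are 8 full weeks plus 2 extra days.
Each full week contributes one Friday: 8 so far.
The 2 extra days are Sun, Mon — none qualify.
Total: 8 + 0 = 8.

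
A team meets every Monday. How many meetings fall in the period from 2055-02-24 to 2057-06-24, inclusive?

2055-02-24 is a Wednesday.
The range spans 852 days (inclusive of both endpoints).
852 = 7 × 121 + 5, so there are 121 full weeks plus 5 extra days.
Each full week contributes one Monday: 121 so far.
The 5 extra days are Wednesday, Thursday, Friday, Saturday, Sunday — none qualify.
Total: 121 + 0 = 121.

121 Mondays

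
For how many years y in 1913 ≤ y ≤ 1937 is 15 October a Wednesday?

Day of week of October 15 in each year:
1913: Wed ✓, 1914: Thu, 1915: Fri, 1916: Sun, 1917: Mon, 1918: Tue, 1919: Wed ✓, 1920: Fri, 1921: Sat, 1922: Sun, 1923: Mon, 1924: Wed ✓, 1925: Thu, 1926: Fri, 1927: Sat, 1928: Mon, 1929: Tue, 1930: Wed ✓, 1931: Thu, 1932: Sat, 1933: Sun, 1934: Mon, 1935: Tue, 1936: Thu, 1937: Fri
Wednesdays: 1913, 1919, 1924, 1930.

4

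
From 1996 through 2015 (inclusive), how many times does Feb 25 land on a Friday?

3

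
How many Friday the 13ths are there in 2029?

The 13th falls on a Friday when the month's 13th has weekday Fri.
Jan 13 is Sat; Feb 13 is Tue; Mar 13 is Tue; Apr 13 is Fri ✓; May 13 is Sun; Jun 13 is Wed; Jul 13 is Fri ✓; Aug 13 is Mon; Sep 13 is Thu; Oct 13 is Sat; Nov 13 is Tue; Dec 13 is Thu.
Friday the 13ths: Apr, Jul.

2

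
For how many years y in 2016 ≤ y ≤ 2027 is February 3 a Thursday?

1

Day of week of February 3 in each year:
2016: Wed, 2017: Fri, 2018: Sat, 2019: Sun, 2020: Mon, 2021: Wed, 2022: Thu ✓, 2023: Fri, 2024: Sat, 2025: Mon, 2026: Tue, 2027: Wed
Thursdays: 2022.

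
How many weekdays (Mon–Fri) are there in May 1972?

1 May 1972 is a Monday.
From 1 May 1972 to 31 May 1972 is 31 days inclusive.
31 = 7 × 4 + 3, so there are 4 full weeks plus 3 extra days.
Each full week contributes 5 weekdays (Mon–Fri): 4 × 5 = 20.
The 3 extra days are Monday, Tuesday, Wednesday — 3 of them qualify.
Total: 20 + 3 = 23.

23 weekdays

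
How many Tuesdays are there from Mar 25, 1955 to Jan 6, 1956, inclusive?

41 Tuesdays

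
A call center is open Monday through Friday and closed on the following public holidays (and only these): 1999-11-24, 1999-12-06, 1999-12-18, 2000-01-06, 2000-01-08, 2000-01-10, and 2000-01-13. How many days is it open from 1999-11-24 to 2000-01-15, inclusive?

33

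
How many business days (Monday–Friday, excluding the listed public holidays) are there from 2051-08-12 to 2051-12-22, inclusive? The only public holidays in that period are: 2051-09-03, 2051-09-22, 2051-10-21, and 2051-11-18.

2051-08-12 is a Saturday.
The range spans 133 days (inclusive of both endpoints).
133 = 7 × 19, so the span is exactly 19 full weeks.
Each full week contributes 5 weekdays (Mon–Fri): 19 × 5 = 95.
Total: 95.
Holidays: 2051-09-03 (Sun); 2051-09-22 (Fri); 2051-10-21 (Sat); 2051-11-18 (Sat).
1 of the 4 holidays fall on weekdays; the rest are weekends and were already excluded.
Business days: 95 − 1 = 94.

94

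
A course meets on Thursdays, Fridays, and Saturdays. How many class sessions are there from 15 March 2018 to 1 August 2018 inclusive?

60

15 March 2018 is a Thursday.
From 15 March 2018 to 1 August 2018 is 140 days inclusive.
140 = 7 × 20, so the span is exactly 20 full weeks.
Each full week contributes 3 days from the set (Thu, Fri, Sat): 20 × 3 = 60.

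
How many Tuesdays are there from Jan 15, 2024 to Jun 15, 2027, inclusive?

Jan 15, 2024 is a Monday.
The range spans 1248 days (inclusive of both endpoints).
1248 = 7 × 178 + 2, so there are 178 full weeks plus 2 extra days.
Each full week contributes one Tuesday: 178 so far.
The 2 extra days are Mon, Tue — 1 of them qualifies.
Total: 178 + 1 = 179.

179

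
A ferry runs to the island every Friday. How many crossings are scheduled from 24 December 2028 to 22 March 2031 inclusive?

117 Fridays

24 December 2028 is a Sunday.
That's 819 days from start to end, counting both.
819 = 7 × 117, so the span is exactly 117 full weeks.
Each full week contributes one Friday: 117 so far.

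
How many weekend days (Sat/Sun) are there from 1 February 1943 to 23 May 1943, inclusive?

1 February 1943 is a Monday.
From 1 February 1943 to 23 May 1943 is 112 days inclusive.
112 = 7 × 16, so the span is exactly 16 full weeks.
Each full week contributes 2 weekend days (Sat, Sun): 16 × 2 = 32.

32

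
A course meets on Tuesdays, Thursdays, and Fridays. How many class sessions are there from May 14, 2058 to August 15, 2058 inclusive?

May 14, 2058 is a Tuesday.
The range spans 94 days (inclusive of both endpoints).
94 = 7 × 13 + 3, so there are 13 full weeks plus 3 extra days.
Each full week contributes 3 days from the set (Tue, Thu, Fri): 13 × 3 = 39.
The 3 extra days are Tuesday, Wednesday, Thursday — 2 of them qualify.
Total: 39 + 2 = 41.

41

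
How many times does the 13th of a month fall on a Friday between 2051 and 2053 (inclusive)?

5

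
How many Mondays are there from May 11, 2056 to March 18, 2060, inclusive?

May 11, 2056 is a Thursday.
The range spans 1408 days (inclusive of both endpoints).
1408 = 7 × 201 + 1, so there are 201 full weeks plus 1 extra day.
Each full week contributes one Monday: 201 so far.
The 1 extra day is Thu — none qualify.
Total: 201 + 0 = 201.

201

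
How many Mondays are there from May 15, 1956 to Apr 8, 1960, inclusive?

203 Mondays

May 15, 1956 is a Tuesday.
From May 15, 1956 to Apr 8, 1960 is 1425 days inclusive.
1425 = 7 × 203 + 4, so there are 203 full weeks plus 4 extra days.
Each full week contributes one Monday: 203 so far.
The 4 extra days are Tue, Wed, Thu, Fri — none qualify.
Total: 203 + 0 = 203.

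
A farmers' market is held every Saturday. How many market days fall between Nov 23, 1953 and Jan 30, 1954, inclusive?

10 Saturdays

Nov 23, 1953 is a Monday.
That's 69 days from start to end, counting both.
69 = 7 × 9 + 6, so there are 9 full weeks plus 6 extra days.
Each full week contributes one Saturday: 9 so far.
The 6 extra days are Mon, Tue, Wed, Thu, Fri, Sat — 1 of them qualifies.
Total: 9 + 1 = 10.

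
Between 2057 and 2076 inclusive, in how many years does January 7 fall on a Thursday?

2

Day of week of January 7 in each year:
2057: Sun, 2058: Mon, 2059: Tue, 2060: Wed, 2061: Fri, 2062: Sat, 2063: Sun, 2064: Mon, 2065: Wed, 2066: Thu ✓, 2067: Fri, 2068: Sat, 2069: Mon, 2070: Tue, 2071: Wed, 2072: Thu ✓, 2073: Sat, 2074: Sun, 2075: Mon, 2076: Tue
Thursdays: 2066, 2072.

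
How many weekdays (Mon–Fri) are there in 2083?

261 weekdays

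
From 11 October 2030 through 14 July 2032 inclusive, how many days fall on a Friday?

11 October 2030 is a Friday.
The range spans 643 days (inclusive of both endpoints).
643 = 7 × 91 + 6, so there are 91 full weeks plus 6 extra days.
Each full week contributes one Friday: 91 so far.
The 6 extra days are Fri, Sat, Sun, Mon, Tue, Wed — 1 of them qualifies.
Total: 91 + 1 = 92.

92 Fridays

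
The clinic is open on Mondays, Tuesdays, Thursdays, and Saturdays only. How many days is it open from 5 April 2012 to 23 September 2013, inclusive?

307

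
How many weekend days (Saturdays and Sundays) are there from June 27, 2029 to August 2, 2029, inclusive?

June 27, 2029 is a Wednesday.
From June 27, 2029 to August 2, 2029 is 37 days inclusive.
37 = 7 × 5 + 2, so there are 5 full weeks plus 2 extra days.
Each full week contributes 2 weekend days (Sat, Sun): 5 × 2 = 10.
The 2 extra days are Wednesday, Thursday — none qualify.
Total: 10 + 0 = 10.

10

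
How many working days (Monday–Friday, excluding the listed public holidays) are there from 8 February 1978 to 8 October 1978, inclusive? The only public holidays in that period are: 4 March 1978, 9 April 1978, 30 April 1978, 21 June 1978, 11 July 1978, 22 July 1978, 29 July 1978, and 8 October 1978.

171

8 February 1978 is a Wednesday.
The range spans 243 days (inclusive of both endpoints).
243 = 7 × 34 + 5, so there are 34 full weeks plus 5 extra days.
Each full week contributes 5 weekdays (Mon–Fri): 34 × 5 = 170.
The 5 extra days are Wednesday, Thursday, Friday, Saturday, Sunday — 3 of them qualify.
Total: 170 + 3 = 173.
Holidays: 4 March 1978 (Sat); 9 April 1978 (Sun); 30 April 1978 (Sun); 21 June 1978 (Wed); 11 July 1978 (Tue); 22 July 1978 (Sat); 29 July 1978 (Sat); 8 October 1978 (Sun).
2 of the 8 holidays fall on weekdays; the rest are weekends and were already excluded.
Business days: 173 − 2 = 171.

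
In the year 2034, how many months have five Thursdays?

4

A month has five Thursdays exactly when Thursday falls within its first (length − 28) days.
Jan: 31 days, starts Sun → 5 of Sun, Mon, Tue
Feb: 28 days, starts Wed → 5 of (none)
Mar: 31 days, starts Wed → 5 of Wed, Thu, Fri ✓
Apr: 30 days, starts Sat → 5 of Sat, Sun
May: 31 days, starts Mon → 5 of Mon, Tue, Wed
Jun: 30 days, starts Thu → 5 of Thu, Fri ✓
Jul: 31 days, starts Sat → 5 of Sat, Sun, Mon
Aug: 31 days, starts Tue → 5 of Tue, Wed, Thu ✓
Sep: 30 days, starts Fri → 5 of Fri, Sat
Oct: 31 days, starts Sun → 5 of Sun, Mon, Tue
Nov: 30 days, starts Wed → 5 of Wed, Thu ✓
Dec: 31 days, starts Fri → 5 of Fri, Sat, Sun
Months with five Thursdays: Mar, Jun, Aug, Nov.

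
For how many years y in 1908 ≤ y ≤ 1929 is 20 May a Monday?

3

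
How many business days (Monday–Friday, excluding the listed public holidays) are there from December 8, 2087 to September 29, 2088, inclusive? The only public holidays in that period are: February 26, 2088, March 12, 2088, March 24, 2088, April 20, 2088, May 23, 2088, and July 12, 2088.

December 8, 2087 is a Monday.
From December 8, 2087 to September 29, 2088 is 297 days inclusive.
297 = 7 × 42 + 3, so there are 42 full weeks plus 3 extra days.
Each full week contributes 5 weekdays (Mon–Fri): 42 × 5 = 210.
The 3 extra days are Monday, Tuesday, Wednesday — 3 of them qualify.
Total: 210 + 3 = 213.
Holidays: February 26, 2088 (Thu); March 12, 2088 (Fri); March 24, 2088 (Wed); April 20, 2088 (Tue); May 23, 2088 (Sun); July 12, 2088 (Mon).
5 of the 6 holidays fall on weekdays; the rest are weekends and were already excluded.
Business days: 213 − 5 = 208.

208 business days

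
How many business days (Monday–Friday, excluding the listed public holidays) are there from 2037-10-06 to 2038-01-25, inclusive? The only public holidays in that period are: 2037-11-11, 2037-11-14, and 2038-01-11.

78

2037-10-06 is a Tuesday.
The range spans 112 days (inclusive of both endpoints).
112 = 7 × 16, so the span is exactly 16 full weeks.
Each full week contributes 5 weekdays (Mon–Fri): 16 × 5 = 80.
Total: 80.
Holidays: 2037-11-11 (Wed); 2037-11-14 (Sat); 2038-01-11 (Mon).
2 of the 3 holidays fall on weekdays; the rest are weekends and were already excluded.
Business days: 80 − 2 = 78.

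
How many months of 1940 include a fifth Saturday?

A month has five Saturdays exactly when Saturday falls within its first (length − 28) days.
Jan: 31 days, starts Mon → 5 of Mon, Tue, Wed
Feb: 29 days, starts Thu → 5 of Thu
Mar: 31 days, starts Fri → 5 of Fri, Sat, Sun ✓
Apr: 30 days, starts Mon → 5 of Mon, Tue
May: 31 days, starts Wed → 5 of Wed, Thu, Fri
Jun: 30 days, starts Sat → 5 of Sat, Sun ✓
Jul: 31 days, starts Mon → 5 of Mon, Tue, Wed
Aug: 31 days, starts Thu → 5 of Thu, Fri, Sat ✓
Sep: 30 days, starts Sun → 5 of Sun, Mon
Oct: 31 days, starts Tue → 5 of Tue, Wed, Thu
Nov: 30 days, starts Fri → 5 of Fri, Sat ✓
Dec: 31 days, starts Sun → 5 of Sun, Mon, Tue
Months with five Saturdays: Mar, Jun, Aug, Nov.

4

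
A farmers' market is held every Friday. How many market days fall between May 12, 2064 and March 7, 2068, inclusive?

May 12, 2064 is a Monday.
The range spans 1396 days (inclusive of both endpoints).
1396 = 7 × 199 + 3, so there are 199 full weeks plus 3 extra days.
Each full week contributes one Friday: 199 so far.
The 3 extra days are Monday, Tuesday, Wednesday — none qualify.
Total: 199 + 0 = 199.

199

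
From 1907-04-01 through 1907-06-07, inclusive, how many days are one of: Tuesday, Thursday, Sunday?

29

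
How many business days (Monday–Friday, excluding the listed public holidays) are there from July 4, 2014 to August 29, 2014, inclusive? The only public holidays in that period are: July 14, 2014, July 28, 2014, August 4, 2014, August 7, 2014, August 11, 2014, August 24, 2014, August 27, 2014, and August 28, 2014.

July 4, 2014 is a Friday.
That's 57 days from start to end, counting both.
57 = 7 × 8 + 1, so there are 8 full weeks plus 1 extra day.
Each full week contributes 5 weekdays (Mon–Fri): 8 × 5 = 40.
The 1 extra day is Friday — 1 of them qualifies.
Total: 40 + 1 = 41.
Holidays: July 14, 2014 (Mon); July 28, 2014 (Mon); August 4, 2014 (Mon); August 7, 2014 (Thu); August 11, 2014 (Mon); August 24, 2014 (Sun); August 27, 2014 (Wed); August 28, 2014 (Thu).
7 of the 8 holidays fall on weekdays; the rest are weekends and were already excluded.
Business days: 41 − 7 = 34.

34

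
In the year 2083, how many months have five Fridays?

A month has five Fridays exactly when Friday falls within its first (length − 28) days.
Jan: 31 days, starts Fri → 5 of Fri, Sat, Sun ✓
Feb: 28 days, starts Mon → 5 of (none)
Mar: 31 days, starts Mon → 5 of Mon, Tue, Wed
Apr: 30 days, starts Thu → 5 of Thu, Fri ✓
May: 31 days, starts Sat → 5 of Sat, Sun, Mon
Jun: 30 days, starts Tue → 5 of Tue, Wed
Jul: 31 days, starts Thu → 5 of Thu, Fri, Sat ✓
Aug: 31 days, starts Sun → 5 of Sun, Mon, Tue
Sep: 30 days, starts Wed → 5 of Wed, Thu
Oct: 31 days, starts Fri → 5 of Fri, Sat, Sun ✓
Nov: 30 days, starts Mon → 5 of Mon, Tue
Dec: 31 days, starts Wed → 5 of Wed, Thu, Fri ✓
Months with five Fridays: Jan, Apr, Jul, Oct, Dec.

5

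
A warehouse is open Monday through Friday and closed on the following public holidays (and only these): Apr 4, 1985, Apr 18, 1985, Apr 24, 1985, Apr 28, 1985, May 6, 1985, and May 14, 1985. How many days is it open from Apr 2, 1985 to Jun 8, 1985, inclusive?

Apr 2, 1985 is a Tuesday.
The range spans 68 days (inclusive of both endpoints).
68 = 7 × 9 + 5, so there are 9 full weeks plus 5 extra days.
Each full week contributes 5 weekdays (Mon–Fri): 9 × 5 = 45.
The 5 extra days are Tue, Wed, Thu, Fri, Sat — 4 of them qualify.
Total: 45 + 4 = 49.
Holidays: Apr 4, 1985 (Thu); Apr 18, 1985 (Thu); Apr 24, 1985 (Wed); Apr 28, 1985 (Sun); May 6, 1985 (Mon); May 14, 1985 (Tue).
5 of the 6 holidays fall on weekdays; the rest are weekends and were already excluded.
Business days: 49 − 5 = 44.

44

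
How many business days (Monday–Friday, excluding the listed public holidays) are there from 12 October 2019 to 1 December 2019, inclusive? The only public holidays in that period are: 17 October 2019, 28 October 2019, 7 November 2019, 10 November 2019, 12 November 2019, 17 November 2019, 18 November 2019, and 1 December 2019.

30 business days

12 October 2019 is a Saturday.
The range spans 51 days (inclusive of both endpoints).
51 = 7 × 7 + 2, so there are 7 full weeks plus 2 extra days.
Each full week contributes 5 weekdays (Mon–Fri): 7 × 5 = 35.
The 2 extra days are Saturday, Sunday — none qualify.
Total: 35 + 0 = 35.
Holidays: 17 October 2019 (Thu); 28 October 2019 (Mon); 7 November 2019 (Thu); 10 November 2019 (Sun); 12 November 2019 (Tue); 17 November 2019 (Sun); 18 November 2019 (Mon); 1 December 2019 (Sun).
5 of the 8 holidays fall on weekdays; the rest are weekends and were already excluded.
Business days: 35 − 5 = 30.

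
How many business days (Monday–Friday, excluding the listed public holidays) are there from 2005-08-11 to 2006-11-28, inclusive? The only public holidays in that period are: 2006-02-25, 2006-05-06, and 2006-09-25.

338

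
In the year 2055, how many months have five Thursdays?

4

A month has five Thursdays exactly when Thursday falls within its first (length − 28) days.
Jan: 31 days, starts Fri → 5 of Fri, Sat, Sun
Feb: 28 days, starts Mon → 5 of (none)
Mar: 31 days, starts Mon → 5 of Mon, Tue, Wed
Apr: 30 days, starts Thu → 5 of Thu, Fri ✓
May: 31 days, starts Sat → 5 of Sat, Sun, Mon
Jun: 30 days, starts Tue → 5 of Tue, Wed
Jul: 31 days, starts Thu → 5 of Thu, Fri, Sat ✓
Aug: 31 days, starts Sun → 5 of Sun, Mon, Tue
Sep: 30 days, starts Wed → 5 of Wed, Thu ✓
Oct: 31 days, starts Fri → 5 of Fri, Sat, Sun
Nov: 30 days, starts Mon → 5 of Mon, Tue
Dec: 31 days, starts Wed → 5 of Wed, Thu, Fri ✓
Months with five Thursdays: Apr, Jul, Sep, Dec.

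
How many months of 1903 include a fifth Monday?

4

A month has five Mondays exactly when Monday falls within its first (length − 28) days.
Jan: 31 days, starts Thu → 5 of Thu, Fri, Sat
Feb: 28 days, starts Sun → 5 of (none)
Mar: 31 days, starts Sun → 5 of Sun, Mon, Tue ✓
Apr: 30 days, starts Wed → 5 of Wed, Thu
May: 31 days, starts Fri → 5 of Fri, Sat, Sun
Jun: 30 days, starts Mon → 5 of Mon, Tue ✓
Jul: 31 days, starts Wed → 5 of Wed, Thu, Fri
Aug: 31 days, starts Sat → 5 of Sat, Sun, Mon ✓
Sep: 30 days, starts Tue → 5 of Tue, Wed
Oct: 31 days, starts Thu → 5 of Thu, Fri, Sat
Nov: 30 days, starts Sun → 5 of Sun, Mon ✓
Dec: 31 days, starts Tue → 5 of Tue, Wed, Thu
Months with five Mondays: Mar, Jun, Aug, Nov.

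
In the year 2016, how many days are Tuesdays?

1 January 2016 is a Friday.
That's 366 days from start to end, counting both.
366 = 7 × 52 + 2, so there are 52 full weeks plus 2 extra days.
Each full week contributes one Tuesday: 52 so far.
The 2 extra days are Friday, Saturday — none qualify.
Total: 52 + 0 = 52.

52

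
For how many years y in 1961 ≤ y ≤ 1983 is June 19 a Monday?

Day of week of June 19 in each year:
1961: Mon ✓, 1962: Tue, 1963: Wed, 1964: Fri, 1965: Sat, 1966: Sun, 1967: Mon ✓, 1968: Wed, 1969: Thu, 1970: Fri, 1971: Sat, 1972: Mon ✓, 1973: Tue, 1974: Wed, 1975: Thu, 1976: Sat, 1977: Sun, 1978: Mon ✓, 1979: Tue, 1980: Thu, 1981: Fri, 1982: Sat, 1983: Sun
Mondays: 1961, 1967, 1972, 1978.

4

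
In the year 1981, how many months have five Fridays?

4

A month has five Fridays exactly when Friday falls within its first (length − 28) days.
Jan: 31 days, starts Thu → 5 of Thu, Fri, Sat ✓
Feb: 28 days, starts Sun → 5 of (none)
Mar: 31 days, starts Sun → 5 of Sun, Mon, Tue
Apr: 30 days, starts Wed → 5 of Wed, Thu
May: 31 days, starts Fri → 5 of Fri, Sat, Sun ✓
Jun: 30 days, starts Mon → 5 of Mon, Tue
Jul: 31 days, starts Wed → 5 of Wed, Thu, Fri ✓
Aug: 31 days, starts Sat → 5 of Sat, Sun, Mon
Sep: 30 days, starts Tue → 5 of Tue, Wed
Oct: 31 days, starts Thu → 5 of Thu, Fri, Sat ✓
Nov: 30 days, starts Sun → 5 of Sun, Mon
Dec: 31 days, starts Tue → 5 of Tue, Wed, Thu
Months with five Fridays: Jan, May, Jul, Oct.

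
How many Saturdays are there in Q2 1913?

1913-04-01 is a Tuesday.
That's 91 days from start to end, counting both.
91 = 7 × 13, so the span is exactly 13 full weeks.
Each full week contributes one Saturday: 13 so far.
Total: 13.

13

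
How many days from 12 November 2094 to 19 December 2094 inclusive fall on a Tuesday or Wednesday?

10

12 November 2094 is a Friday.
The range spans 38 days (inclusive of both endpoints).
38 = 7 × 5 + 3, so there are 5 full weeks plus 3 extra days.
Each full week contributes 2 days from the set (Tue, Wed): 5 × 2 = 10.
The 3 extra days are Friday, Saturday, Sunday — none qualify.
Total: 10 + 0 = 10.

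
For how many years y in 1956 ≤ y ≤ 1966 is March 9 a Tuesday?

1

Day of week of March 9 in each year:
1956: Fri, 1957: Sat, 1958: Sun, 1959: Mon, 1960: Wed, 1961: Thu, 1962: Fri, 1963: Sat, 1964: Mon, 1965: Tue ✓, 1966: Wed
Tuesdays: 1965.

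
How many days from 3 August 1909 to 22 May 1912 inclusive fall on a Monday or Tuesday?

293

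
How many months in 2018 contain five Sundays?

A month has five Sundays exactly when Sunday falls within its first (length − 28) days.
Jan: 31 days, starts Mon → 5 of Mon, Tue, Wed
Feb: 28 days, starts Thu → 5 of (none)
Mar: 31 days, starts Thu → 5 of Thu, Fri, Sat
Apr: 30 days, starts Sun → 5 of Sun, Mon ✓
May: 31 days, starts Tue → 5 of Tue, Wed, Thu
Jun: 30 days, starts Fri → 5 of Fri, Sat
Jul: 31 days, starts Sun → 5 of Sun, Mon, Tue ✓
Aug: 31 days, starts Wed → 5 of Wed, Thu, Fri
Sep: 30 days, starts Sat → 5 of Sat, Sun ✓
Oct: 31 days, starts Mon → 5 of Mon, Tue, Wed
Nov: 30 days, starts Thu → 5 of Thu, Fri
Dec: 31 days, starts Sat → 5 of Sat, Sun, Mon ✓
Months with five Sundays: Apr, Jul, Sep, Dec.

4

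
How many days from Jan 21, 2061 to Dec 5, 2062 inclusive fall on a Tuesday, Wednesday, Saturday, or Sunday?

Jan 21, 2061 is a Friday.
The range spans 684 days (inclusive of both endpoints).
684 = 7 × 97 + 5, so there are 97 full weeks plus 5 extra days.
Each full week contributes 4 days from the set (Tue, Wed, Sat, Sun): 97 × 4 = 388.
The 5 extra days are Fri, Sat, Sun, Mon, Tue — 3 of them qualify.
Total: 388 + 3 = 391.

391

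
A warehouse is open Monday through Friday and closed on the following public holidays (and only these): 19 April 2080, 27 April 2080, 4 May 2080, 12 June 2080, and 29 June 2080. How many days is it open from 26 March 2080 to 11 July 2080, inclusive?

76 working days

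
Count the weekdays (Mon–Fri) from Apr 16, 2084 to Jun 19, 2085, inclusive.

Apr 16, 2084 is a Sunday.
The range spans 430 days (inclusive of both endpoints).
430 = 7 × 61 + 3, so there are 61 full weeks plus 3 extra days.
Each full week contributes 5 weekdays (Mon–Fri): 61 × 5 = 305.
The 3 extra days are Sun, Mon, Tue — 2 of them qualify.
Total: 305 + 2 = 307.

307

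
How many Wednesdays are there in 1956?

52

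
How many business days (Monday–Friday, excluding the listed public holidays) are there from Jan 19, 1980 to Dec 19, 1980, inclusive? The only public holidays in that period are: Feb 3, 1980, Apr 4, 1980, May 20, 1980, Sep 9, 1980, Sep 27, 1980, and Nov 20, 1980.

Jan 19, 1980 is a Saturday.
From Jan 19, 1980 to Dec 19, 1980 is 336 days inclusive.
336 = 7 × 48, so the span is exactly 48 full weeks.
Each full week contributes 5 weekdays (Mon–Fri): 48 × 5 = 240.
Total: 240.
Holidays: Feb 3, 1980 (Sun); Apr 4, 1980 (Fri); May 20, 1980 (Tue); Sep 9, 1980 (Tue); Sep 27, 1980 (Sat); Nov 20, 1980 (Thu).
4 of the 6 holidays fall on weekdays; the rest are weekends and were already excluded.
Business days: 240 − 4 = 236.

236 business days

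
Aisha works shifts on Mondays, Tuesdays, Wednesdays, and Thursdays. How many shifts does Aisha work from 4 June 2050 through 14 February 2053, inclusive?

564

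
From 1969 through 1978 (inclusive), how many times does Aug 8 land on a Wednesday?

Day of week of August 8 in each year:
1969: Fri, 1970: Sat, 1971: Sun, 1972: Tue, 1973: Wed ✓, 1974: Thu, 1975: Fri, 1976: Sun, 1977: Mon, 1978: Tue
Wednesdays: 1973.

1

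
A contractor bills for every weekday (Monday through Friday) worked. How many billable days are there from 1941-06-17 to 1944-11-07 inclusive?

1941-06-17 is a Tuesday.
That's 1240 days from start to end, counting both.
1240 = 7 × 177 + 1, so there are 177 full weeks plus 1 extra day.
Each full week contributes 5 weekdays (Mon–Fri): 177 × 5 = 885.
The 1 extra day is Tuesday — 1 of them qualifies.
Total: 885 + 1 = 886.

886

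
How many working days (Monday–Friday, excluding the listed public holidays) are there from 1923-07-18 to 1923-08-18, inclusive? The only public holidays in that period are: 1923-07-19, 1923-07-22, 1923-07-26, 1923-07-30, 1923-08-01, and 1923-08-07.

18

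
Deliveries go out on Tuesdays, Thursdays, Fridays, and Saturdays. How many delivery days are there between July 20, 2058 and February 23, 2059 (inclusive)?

July 20, 2058 is a Saturday.
From July 20, 2058 to February 23, 2059 is 219 days inclusive.
219 = 7 × 31 + 2, so there are 31 full weeks plus 2 extra days.
Each full week contributes 4 days from the set (Tue, Thu, Fri, Sat): 31 × 4 = 124.
The 2 extra days are Sat, Sun — 1 of them qualifies.
Total: 124 + 1 = 125.

125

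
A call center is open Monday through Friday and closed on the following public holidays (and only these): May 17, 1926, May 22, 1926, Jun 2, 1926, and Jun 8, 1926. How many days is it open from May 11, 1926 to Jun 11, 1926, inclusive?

May 11, 1926 is a Tuesday.
The range spans 32 days (inclusive of both endpoints).
32 = 7 × 4 + 4, so there are 4 full weeks plus 4 extra days.
Each full week contributes 5 weekdays (Mon–Fri): 4 × 5 = 20.
The 4 extra days are Tuesday, Wednesday, Thursday, Friday — 4 of them qualify.
Total: 20 + 4 = 24.
Holidays: May 17, 1926 (Mon); May 22, 1926 (Sat); Jun 2, 1926 (Wed); Jun 8, 1926 (Tue).
3 of the 4 holidays fall on weekdays; the rest are weekends and were already excluded.
Business days: 24 − 3 = 21.

21 working days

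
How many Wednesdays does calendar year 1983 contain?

1 January 1983 is a Saturday.
That's 365 days from start to end, counting both.
365 = 7 × 52 + 1, so there are 52 full weeks plus 1 extra day.
Each full week contributes one Wednesday: 52 so far.
The 1 extra day is Saturday — none qualify.
Total: 52 + 0 = 52.

52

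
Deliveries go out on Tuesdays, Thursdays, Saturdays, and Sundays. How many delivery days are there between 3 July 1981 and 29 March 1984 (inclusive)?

572

3 July 1981 is a Friday.
That's 1001 days from start to end, counting both.
1001 = 7 × 143, so the span is exactly 143 full weeks.
Each full week contributes 4 days from the set (Tue, Thu, Sat, Sun): 143 × 4 = 572.
Total: 572.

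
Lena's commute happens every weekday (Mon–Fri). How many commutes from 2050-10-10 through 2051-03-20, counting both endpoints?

116

2050-10-10 is a Monday.
From 2050-10-10 to 2051-03-20 is 162 days inclusive.
162 = 7 × 23 + 1, so there are 23 full weeks plus 1 extra day.
Each full week contributes 5 weekdays (Mon–Fri): 23 × 5 = 115.
The 1 extra day is Monday — 1 of them qualifies.
Total: 115 + 1 = 116.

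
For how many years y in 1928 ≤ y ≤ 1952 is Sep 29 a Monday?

4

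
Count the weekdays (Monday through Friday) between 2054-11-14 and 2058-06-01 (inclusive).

925 weekdays

2054-11-14 is a Saturday.
From 2054-11-14 to 2058-06-01 is 1296 days inclusive.
1296 = 7 × 185 + 1, so there are 185 full weeks plus 1 extra day.
Each full week contributes 5 weekdays (Mon–Fri): 185 × 5 = 925.
The 1 extra day is Saturday — none qualify.
Total: 925 + 0 = 925.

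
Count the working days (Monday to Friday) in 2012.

261 weekdays

Jan 1, 2012 is a Sunday.
The range spans 366 days (inclusive of both endpoints).
366 = 7 × 52 + 2, so there are 52 full weeks plus 2 extra days.
Each full week contributes 5 weekdays (Mon–Fri): 52 × 5 = 260.
The 2 extra days are Sunday, Monday — 1 of them qualifies.
Total: 260 + 1 = 261.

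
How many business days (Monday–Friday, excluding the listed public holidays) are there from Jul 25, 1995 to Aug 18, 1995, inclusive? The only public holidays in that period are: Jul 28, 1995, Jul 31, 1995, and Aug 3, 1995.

16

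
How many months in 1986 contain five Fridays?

A month has five Fridays exactly when Friday falls within its first (length − 28) days.
Jan: 31 days, starts Wed → 5 of Wed, Thu, Fri ✓
Feb: 28 days, starts Sat → 5 of (none)
Mar: 31 days, starts Sat → 5 of Sat, Sun, Mon
Apr: 30 days, starts Tue → 5 of Tue, Wed
May: 31 days, starts Thu → 5 of Thu, Fri, Sat ✓
Jun: 30 days, starts Sun → 5 of Sun, Mon
Jul: 31 days, starts Tue → 5 of Tue, Wed, Thu
Aug: 31 days, starts Fri → 5 of Fri, Sat, Sun ✓
Sep: 30 days, starts Mon → 5 of Mon, Tue
Oct: 31 days, starts Wed → 5 of Wed, Thu, Fri ✓
Nov: 30 days, starts Sat → 5 of Sat, Sun
Dec: 31 days, starts Mon → 5 of Mon, Tue, Wed
Months with five Fridays: Jan, May, Aug, Oct.

4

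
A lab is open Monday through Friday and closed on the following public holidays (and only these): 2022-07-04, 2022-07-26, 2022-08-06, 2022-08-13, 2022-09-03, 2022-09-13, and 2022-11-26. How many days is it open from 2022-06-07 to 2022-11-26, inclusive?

2022-06-07 is a Tuesday.
The range spans 173 days (inclusive of both endpoints).
173 = 7 × 24 + 5, so there are 24 full weeks plus 5 extra days.
Each full week contributes 5 weekdays (Mon–Fri): 24 × 5 = 120.
The 5 extra days are Tue, Wed, Thu, Fri, Sat — 4 of them qualify.
Total: 120 + 4 = 124.
Holidays: 2022-07-04 (Mon); 2022-07-26 (Tue); 2022-08-06 (Sat); 2022-08-13 (Sat); 2022-09-03 (Sat); 2022-09-13 (Tue); 2022-11-26 (Sat).
3 of the 7 holidays fall on weekdays; the rest are weekends and were already excluded.
Business days: 124 − 3 = 121.

121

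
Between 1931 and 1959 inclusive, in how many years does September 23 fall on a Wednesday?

5

Day of week of September 23 in each year:
1931: Wed ✓, 1932: Fri, 1933: Sat, 1934: Sun, 1935: Mon, 1936: Wed ✓, 1937: Thu, 1938: Fri, 1939: Sat, 1940: Mon, 1941: Tue, 1942: Wed ✓, 1943: Thu, 1944: Sat, 1945: Sun, 1946: Mon, 1947: Tue, 1948: Thu, 1949: Fri, 1950: Sat, 1951: Sun, 1952: Tue, 1953: Wed ✓, 1954: Thu, 1955: Fri, 1956: Sun, 1957: Mon, 1958: Tue, 1959: Wed ✓
Wednesdays: 1931, 1936, 1942, 1953, 1959.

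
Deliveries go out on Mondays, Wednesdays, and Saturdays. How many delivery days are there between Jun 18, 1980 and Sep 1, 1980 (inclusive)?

33

Jun 18, 1980 is a Wednesday.
From Jun 18, 1980 to Sep 1, 1980 is 76 days inclusive.
76 = 7 × 10 + 6, so there are 10 full weeks plus 6 extra days.
Each full week contributes 3 days from the set (Mon, Wed, Sat): 10 × 3 = 30.
The 6 extra days are Wednesday, Thursday, Friday, Saturday, Sunday, Monday — 3 of them qualify.
Total: 30 + 3 = 33.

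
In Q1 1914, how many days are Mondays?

13

1 January 1914 is a Thursday.
The range spans 90 days (inclusive of both endpoints).
90 = 7 × 12 + 6, so there are 12 full weeks plus 6 extra days.
Each full week contributes one Monday: 12 so far.
The 6 extra days are Thu, Fri, Sat, Sun, Mon, Tue — 1 of them qualifies.
Total: 12 + 1 = 13.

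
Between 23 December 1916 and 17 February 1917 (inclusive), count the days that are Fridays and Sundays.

23 December 1916 is a Saturday.
The range spans 57 days (inclusive of both endpoints).
57 = 7 × 8 + 1, so there are 8 full weeks plus 1 extra day.
Each full week contributes 2 days from the set (Fri, Sun): 8 × 2 = 16.
The 1 extra day is Sat — none qualify.
Total: 16 + 0 = 16.

16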